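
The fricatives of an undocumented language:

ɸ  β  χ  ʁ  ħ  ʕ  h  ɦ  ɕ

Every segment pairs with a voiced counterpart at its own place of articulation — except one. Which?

Bilabial: /ɸ/ ~ /β/
Uvular: /χ/ ~ /ʁ/
Pharyngeal: /ħ/ ~ /ʕ/
Glottal: /h/ ~ /ɦ/
Alveolo-palatal: only /ɕ/ (voiceless); no voiced partner.
So /ɕ/ is the unpaired segment.

/ɕ/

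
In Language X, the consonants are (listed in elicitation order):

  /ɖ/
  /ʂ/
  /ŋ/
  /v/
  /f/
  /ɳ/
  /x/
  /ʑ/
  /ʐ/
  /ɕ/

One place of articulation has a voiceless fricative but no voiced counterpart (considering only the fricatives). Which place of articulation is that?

velar

place of articulation  voiceless  voiced  
labiodental       f         v       
retroflex         ʂ         ʐ       
alveolo-palatal   ɕ         ʑ       
velar             x         —       
Every place of articulation has a voiced member except velar, where /ɣ/ would be expected.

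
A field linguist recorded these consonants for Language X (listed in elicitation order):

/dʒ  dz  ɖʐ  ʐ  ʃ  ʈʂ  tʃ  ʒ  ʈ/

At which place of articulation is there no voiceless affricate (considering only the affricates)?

alveolar

alveolar: voiceless —, voiced /dz/.
postalveolar: voiceless /tʃ/, voiced /dʒ/.
retroflex: voiceless /ʈʂ/, voiced /ɖʐ/.
Every place of articulation has a voiceless member except alveolar, where /ts/ would be expected.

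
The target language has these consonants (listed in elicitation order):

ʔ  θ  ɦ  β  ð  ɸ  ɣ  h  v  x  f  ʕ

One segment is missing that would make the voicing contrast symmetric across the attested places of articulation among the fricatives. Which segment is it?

bilabial: voiceless /ɸ/, voiced /β/.
labiodental: voiceless /f/, voiced /v/.
dental: voiceless /θ/, voiced /ð/.
velar: voiceless /x/, voiced /ɣ/.
pharyngeal: voiceless —, voiced /ʕ/.
glottal: voiceless /h/, voiced /ɦ/.
The pharyngeal row has no voiceless member, so the gap is the voiceless pharyngeal fricative /ħ/.

/ħ/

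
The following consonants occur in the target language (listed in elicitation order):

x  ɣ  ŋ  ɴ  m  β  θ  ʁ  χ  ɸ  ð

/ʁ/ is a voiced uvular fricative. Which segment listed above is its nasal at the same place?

The nasal at the same place is an uvular nasal — in this inventory, /ɴ/.

/ɴ/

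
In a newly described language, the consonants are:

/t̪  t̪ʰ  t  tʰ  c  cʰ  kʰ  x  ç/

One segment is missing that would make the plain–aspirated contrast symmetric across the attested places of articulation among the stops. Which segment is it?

/k/

dental: plain /t̪/, aspirated /t̪ʰ/.
alveolar: plain /t/, aspirated /tʰ/.
palatal: plain /c/, aspirated /cʰ/.
velar: plain —, aspirated /kʰ/.
The velar row has no plain member, so the gap is the plain velar stop /k/.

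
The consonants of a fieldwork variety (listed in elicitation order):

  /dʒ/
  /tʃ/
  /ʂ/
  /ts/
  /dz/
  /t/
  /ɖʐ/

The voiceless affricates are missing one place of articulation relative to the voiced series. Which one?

retroflex

Voiceless: /ts/ (alveolar), /tʃ/ (postalveolar).
Voiced: /dz/ (alveolar), /dʒ/ (postalveolar), /ɖʐ/ (retroflex).
Every place of articulation has a voiceless member except retroflex, where /ʈʂ/ would be expected.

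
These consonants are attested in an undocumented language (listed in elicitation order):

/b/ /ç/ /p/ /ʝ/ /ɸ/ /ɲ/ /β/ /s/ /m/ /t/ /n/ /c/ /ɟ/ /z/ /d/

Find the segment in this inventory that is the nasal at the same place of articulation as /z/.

/n/

/z/ is a voiced alveolar fricative.
The nasal at the same place is an alveolar nasal — in this inventory, /n/.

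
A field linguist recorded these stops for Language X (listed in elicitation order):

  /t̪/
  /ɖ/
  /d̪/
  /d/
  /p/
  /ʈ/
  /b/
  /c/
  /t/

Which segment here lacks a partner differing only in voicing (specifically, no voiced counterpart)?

Bilabial: /p/ ~ /b/
Dental: /t̪/ ~ /d̪/
Alveolar: /t/ ~ /d/
Retroflex: /ʈ/ ~ /ɖ/
Palatal: only /c/ (voiceless); no voiced partner.
So /c/ is the unpaired segment.

/c/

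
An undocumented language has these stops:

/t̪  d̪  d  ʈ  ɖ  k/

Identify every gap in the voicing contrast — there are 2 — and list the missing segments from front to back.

Voiceless: /t̪/ (dental), /ʈ/ (retroflex), /k/ (velar).
Voiced: /d̪/ (dental), /d/ (alveolar), /ɖ/ (retroflex).
Gaps, from front to back: alveolar lacks voiceless (/t/); velar lacks voiced (/ɡ/).

/t/, /ɡ/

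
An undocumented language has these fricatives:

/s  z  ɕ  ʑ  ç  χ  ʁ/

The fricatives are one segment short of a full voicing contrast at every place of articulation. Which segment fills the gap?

alveolar: voiceless /s/, voiced /z/.
alveolo-palatal: voiceless /ɕ/, voiced /ʑ/.
palatal: voiceless /ç/, voiced —.
uvular: voiceless /χ/, voiced /ʁ/.
The palatal row has no voiced member, so the gap is the voiced palatal fricative /ʝ/.

/ʝ/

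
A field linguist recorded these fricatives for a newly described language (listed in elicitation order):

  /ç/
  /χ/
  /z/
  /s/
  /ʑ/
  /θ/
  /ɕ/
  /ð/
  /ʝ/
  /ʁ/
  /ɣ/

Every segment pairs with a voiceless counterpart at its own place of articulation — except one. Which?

/ɣ/

Dental: /θ/ ~ /ð/
Alveolar: /s/ ~ /z/
Alveolo-palatal: /ɕ/ ~ /ʑ/
Palatal: /ç/ ~ /ʝ/
Uvular: /χ/ ~ /ʁ/
Velar: only /ɣ/ (voiced); no voiceless partner.
So /ɣ/ is the unpaired segment.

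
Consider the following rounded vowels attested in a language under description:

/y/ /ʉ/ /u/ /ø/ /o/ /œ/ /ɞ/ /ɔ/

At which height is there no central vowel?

high: front /y/, central /ʉ/, back /u/.
high-mid: front /ø/, central —, back /o/.
low-mid: front /œ/, central /ɞ/, back /ɔ/.
Every height has a central member except high-mid, where /ɵ/ would be expected.

high-mid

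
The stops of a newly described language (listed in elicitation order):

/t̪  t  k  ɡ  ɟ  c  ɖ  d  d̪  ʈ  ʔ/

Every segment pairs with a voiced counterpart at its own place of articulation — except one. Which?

/ʔ/

Dental: /t̪/ ~ /d̪/
Alveolar: /t/ ~ /d/
Retroflex: /ʈ/ ~ /ɖ/
Palatal: /c/ ~ /ɟ/
Velar: /k/ ~ /ɡ/
Glottal: only /ʔ/ (voiceless); no voiced partner.
So /ʔ/ is the unpaired segment.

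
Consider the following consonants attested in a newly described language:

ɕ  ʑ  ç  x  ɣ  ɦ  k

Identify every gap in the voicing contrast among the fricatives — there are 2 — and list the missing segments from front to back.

alveolo-palatal: voiceless /ɕ/, voiced /ʑ/.
palatal: voiceless /ç/, voiced —.
velar: voiceless /x/, voiced /ɣ/.
glottal: voiceless —, voiced /ɦ/.
Gaps, from front to back: palatal lacks voiced (/ʝ/); glottal lacks voiceless (/h/).

/ʝ/, /h/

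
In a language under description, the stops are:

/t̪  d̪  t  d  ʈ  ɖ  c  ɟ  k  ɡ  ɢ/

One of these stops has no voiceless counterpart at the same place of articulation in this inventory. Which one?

/ɢ/

Dental: /t̪/ ~ /d̪/
Alveolar: /t/ ~ /d/
Retroflex: /ʈ/ ~ /ɖ/
Palatal: /c/ ~ /ɟ/
Velar: /k/ ~ /ɡ/
Uvular: only /ɢ/ (voiced); no voiceless partner.
So /ɢ/ is the unpaired segment.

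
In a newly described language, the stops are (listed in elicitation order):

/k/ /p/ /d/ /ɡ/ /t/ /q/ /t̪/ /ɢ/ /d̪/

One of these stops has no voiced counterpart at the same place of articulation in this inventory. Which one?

/p/

Dental: /t̪/ ~ /d̪/
Alveolar: /t/ ~ /d/
Velar: /k/ ~ /ɡ/
Uvular: /q/ ~ /ɢ/
Bilabial: only /p/ (voiceless); no voiced partner.
So /p/ is the unpaired segment.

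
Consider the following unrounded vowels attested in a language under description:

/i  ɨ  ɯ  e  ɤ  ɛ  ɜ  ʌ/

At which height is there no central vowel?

high-mid

height            front     central   back    
high              i         ɨ         ɯ       
high-mid          e         —         ɤ       
low-mid           ɛ         ɜ         ʌ       
Every height has a central member except high-mid, where /ɘ/ would be expected.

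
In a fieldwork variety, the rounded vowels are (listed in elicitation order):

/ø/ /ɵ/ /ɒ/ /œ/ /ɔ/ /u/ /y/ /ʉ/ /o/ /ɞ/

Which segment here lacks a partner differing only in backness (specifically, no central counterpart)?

High: /y/ ~ /ʉ/ ~ /u/
High-mid: /ø/ ~ /ɵ/ ~ /o/
Low-mid: /œ/ ~ /ɞ/ ~ /ɔ/
Low: only /ɒ/ (back); no central partner.
So /ɒ/ is the unpaired segment.

/ɒ/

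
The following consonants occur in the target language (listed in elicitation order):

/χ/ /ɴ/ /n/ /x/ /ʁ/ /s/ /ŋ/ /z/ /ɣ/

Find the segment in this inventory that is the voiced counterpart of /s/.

/z/

/s/ is a voiceless alveolar fricative.
The voiced counterpart is a voiced alveolar fricative — in this inventory, /z/.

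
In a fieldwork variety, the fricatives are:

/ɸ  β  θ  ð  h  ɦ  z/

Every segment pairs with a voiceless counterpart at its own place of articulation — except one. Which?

/z/

Bilabial: /ɸ/ ~ /β/
Dental: /θ/ ~ /ð/
Glottal: /h/ ~ /ɦ/
Alveolar: only /z/ (voiced); no voiceless partner.
So /z/ is the unpaired segment.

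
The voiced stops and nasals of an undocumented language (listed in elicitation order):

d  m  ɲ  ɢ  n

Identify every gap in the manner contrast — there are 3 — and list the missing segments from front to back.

Oral stop: /d/ (alveolar), /ɢ/ (uvular).
Nasal: /m/ (bilabial), /n/ (alveolar), /ɲ/ (palatal).
Gaps, from front to back: bilabial lacks oral stop (/b/); palatal lacks oral stop (/ɟ/); uvular lacks nasal (/ɴ/).

/b/, /ɟ/, /ɴ/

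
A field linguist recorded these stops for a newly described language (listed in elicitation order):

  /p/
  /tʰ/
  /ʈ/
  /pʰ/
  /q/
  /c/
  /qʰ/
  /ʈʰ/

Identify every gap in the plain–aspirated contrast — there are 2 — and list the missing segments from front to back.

Plain: /p/ (bilabial), /ʈ/ (retroflex), /c/ (palatal), /q/ (uvular).
Aspirated: /pʰ/ (bilabial), /tʰ/ (alveolar), /ʈʰ/ (retroflex), /qʰ/ (uvular).
Gaps, from front to back: alveolar lacks plain (/t/); palatal lacks aspirated (/cʰ/).

/t/, /cʰ/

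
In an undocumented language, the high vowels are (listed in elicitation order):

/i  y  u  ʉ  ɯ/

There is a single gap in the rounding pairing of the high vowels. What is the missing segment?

/ɨ/

Unrounded: /i/ (front), /ɯ/ (back).
Rounded: /y/ (front), /ʉ/ (central), /u/ (back).
The central row has no unrounded member, so the gap is the central unrounded vowel /ɨ/.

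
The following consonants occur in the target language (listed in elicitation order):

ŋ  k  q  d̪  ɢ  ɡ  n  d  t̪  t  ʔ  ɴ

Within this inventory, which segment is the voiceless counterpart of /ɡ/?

/ɡ/ is a voiced velar stop.
The voiceless counterpart is a voiceless velar stop — in this inventory, /k/.

/k/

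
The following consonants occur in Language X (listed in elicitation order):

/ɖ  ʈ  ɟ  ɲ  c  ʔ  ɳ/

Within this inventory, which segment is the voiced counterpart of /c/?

/c/ is a voiceless palatal stop.
The voiced counterpart is a voiced palatal stop — in this inventory, /ɟ/.

/ɟ/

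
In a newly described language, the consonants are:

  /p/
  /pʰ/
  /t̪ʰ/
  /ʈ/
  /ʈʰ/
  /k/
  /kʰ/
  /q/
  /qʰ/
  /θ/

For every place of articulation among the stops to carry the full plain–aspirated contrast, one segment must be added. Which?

/t̪/

Plain: /p/ (bilabial), /ʈ/ (retroflex), /k/ (velar), /q/ (uvular).
Aspirated: /pʰ/ (bilabial), /t̪ʰ/ (dental), /ʈʰ/ (retroflex), /kʰ/ (velar), /qʰ/ (uvular).
The dental row has no plain member, so the gap is the plain dental stop /t̪/.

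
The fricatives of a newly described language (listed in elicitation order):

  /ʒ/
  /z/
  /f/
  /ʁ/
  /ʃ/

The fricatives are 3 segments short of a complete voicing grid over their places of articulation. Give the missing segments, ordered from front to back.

place of articulation  voiceless  voiced  
labiodental       f         —       
alveolar          —         z       
postalveolar      ʃ         ʒ       
uvular            —         ʁ       
Gaps, from front to back: labiodental lacks voiced (/v/); alveolar lacks voiceless (/s/); uvular lacks voiceless (/χ/).

/v/, /s/, /χ/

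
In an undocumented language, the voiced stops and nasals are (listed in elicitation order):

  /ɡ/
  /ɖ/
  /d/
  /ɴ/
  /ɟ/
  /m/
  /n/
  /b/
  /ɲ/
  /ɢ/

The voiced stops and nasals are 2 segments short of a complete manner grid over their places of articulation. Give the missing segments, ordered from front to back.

/ɳ/, /ŋ/

bilabial: oral stop /b/, nasal /m/.
alveolar: oral stop /d/, nasal /n/.
retroflex: oral stop /ɖ/, nasal —.
palatal: oral stop /ɟ/, nasal /ɲ/.
velar: oral stop /ɡ/, nasal —.
uvular: oral stop /ɢ/, nasal /ɴ/.
Gaps, from front to back: retroflex lacks nasal (/ɳ/); velar lacks nasal (/ŋ/).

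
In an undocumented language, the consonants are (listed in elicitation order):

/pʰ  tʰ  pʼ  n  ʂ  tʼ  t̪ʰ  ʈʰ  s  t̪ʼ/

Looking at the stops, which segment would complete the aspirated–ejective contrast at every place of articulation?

/ʈʼ/

place of articulation  aspirated  ejective
bilabial          pʰ        pʼ      
dental            t̪ʰ       t̪ʼ     
alveolar          tʰ        tʼ      
retroflex         ʈʰ        —       
The retroflex row has no ejective member, so the gap is the ejective retroflex stop /ʈʼ/.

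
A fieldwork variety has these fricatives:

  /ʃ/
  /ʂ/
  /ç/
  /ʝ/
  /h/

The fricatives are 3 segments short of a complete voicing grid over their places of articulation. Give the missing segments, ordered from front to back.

postalveolar: voiceless /ʃ/, voiced —.
retroflex: voiceless /ʂ/, voiced —.
palatal: voiceless /ç/, voiced /ʝ/.
glottal: voiceless /h/, voiced —.
Gaps, from front to back: postalveolar lacks voiced (/ʒ/); retroflex lacks voiced (/ʐ/); glottal lacks voiced (/ɦ/).

/ʒ/, /ʐ/, /ɦ/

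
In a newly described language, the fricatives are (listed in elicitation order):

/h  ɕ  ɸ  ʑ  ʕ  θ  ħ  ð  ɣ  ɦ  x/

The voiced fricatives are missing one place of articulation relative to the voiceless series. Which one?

place of articulation  voiceless  voiced  
bilabial          ɸ         —       
dental            θ         ð       
alveolo-palatal   ɕ         ʑ       
velar             x         ɣ       
pharyngeal        ħ         ʕ       
glottal           h         ɦ       
Every place of articulation has a voiced member except bilabial, where /β/ would be expected.

bilabial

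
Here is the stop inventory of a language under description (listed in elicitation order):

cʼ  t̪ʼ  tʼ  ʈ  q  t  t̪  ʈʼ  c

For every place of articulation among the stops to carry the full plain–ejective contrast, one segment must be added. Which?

place of articulation  plain     ejective
dental            t̪        t̪ʼ     
alveolar          t         tʼ      
retroflex         ʈ         ʈʼ      
palatal           c         cʼ      
uvular            q         —       
The uvular row has no ejective member, so the gap is the ejective uvular stop /qʼ/.

/qʼ/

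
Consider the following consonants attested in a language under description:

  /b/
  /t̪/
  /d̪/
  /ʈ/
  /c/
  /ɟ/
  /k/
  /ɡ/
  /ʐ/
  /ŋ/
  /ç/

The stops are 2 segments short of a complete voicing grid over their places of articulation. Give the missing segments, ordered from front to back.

/p/, /ɖ/

bilabial: voiceless —, voiced /b/.
dental: voiceless /t̪/, voiced /d̪/.
retroflex: voiceless /ʈ/, voiced —.
palatal: voiceless /c/, voiced /ɟ/.
velar: voiceless /k/, voiced /ɡ/.
Gaps, from front to back: bilabial lacks voiceless (/p/); retroflex lacks voiced (/ɖ/).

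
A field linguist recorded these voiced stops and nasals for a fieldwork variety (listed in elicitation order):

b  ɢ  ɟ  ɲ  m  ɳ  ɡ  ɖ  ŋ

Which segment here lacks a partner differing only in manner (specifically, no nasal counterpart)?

/ɢ/

Bilabial: /b/ ~ /m/
Retroflex: /ɖ/ ~ /ɳ/
Palatal: /ɟ/ ~ /ɲ/
Velar: /ɡ/ ~ /ŋ/
Uvular: only /ɢ/ (oral stop); no nasal partner.
So /ɢ/ is the unpaired segment.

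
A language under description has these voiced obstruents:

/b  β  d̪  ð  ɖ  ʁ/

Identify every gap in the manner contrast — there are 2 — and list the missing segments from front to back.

/ʐ/, /ɢ/

bilabial: stop /b/, fricative /β/.
dental: stop /d̪/, fricative /ð/.
retroflex: stop /ɖ/, fricative —.
uvular: stop —, fricative /ʁ/.
Gaps, from front to back: retroflex lacks fricative (/ʐ/); uvular lacks stop (/ɢ/).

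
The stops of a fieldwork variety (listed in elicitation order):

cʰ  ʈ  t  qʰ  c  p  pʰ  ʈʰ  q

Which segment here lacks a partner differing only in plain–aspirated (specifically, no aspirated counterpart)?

/t/

Bilabial: /p/ ~ /pʰ/
Retroflex: /ʈ/ ~ /ʈʰ/
Palatal: /c/ ~ /cʰ/
Uvular: /q/ ~ /qʰ/
Alveolar: only /t/ (plain); no aspirated partner.
So /t/ is the unpaired segment.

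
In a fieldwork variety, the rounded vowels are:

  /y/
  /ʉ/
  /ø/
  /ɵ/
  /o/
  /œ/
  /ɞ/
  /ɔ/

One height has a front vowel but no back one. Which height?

high

Front: /y/ (high), /ø/ (high-mid), /œ/ (low-mid).
Central: /ʉ/ (high), /ɵ/ (high-mid), /ɞ/ (low-mid).
Back: /o/ (high-mid), /ɔ/ (low-mid).
Every height has a back member except high, where /u/ would be expected.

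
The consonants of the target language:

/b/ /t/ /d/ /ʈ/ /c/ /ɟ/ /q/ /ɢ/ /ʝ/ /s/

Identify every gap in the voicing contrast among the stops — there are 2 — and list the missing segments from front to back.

/p/, /ɖ/

bilabial: voiceless —, voiced /b/.
alveolar: voiceless /t/, voiced /d/.
retroflex: voiceless /ʈ/, voiced —.
palatal: voiceless /c/, voiced /ɟ/.
uvular: voiceless /q/, voiced /ɢ/.
Gaps, from front to back: bilabial lacks voiceless (/p/); retroflex lacks voiced (/ɖ/).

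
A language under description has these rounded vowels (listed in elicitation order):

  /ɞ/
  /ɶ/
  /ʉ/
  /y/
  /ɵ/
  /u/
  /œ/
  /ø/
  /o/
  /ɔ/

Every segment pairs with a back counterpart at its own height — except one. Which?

/ɶ/

High: /y/ ~ /ʉ/ ~ /u/
High-mid: /ø/ ~ /ɵ/ ~ /o/
Low-mid: /œ/ ~ /ɞ/ ~ /ɔ/
Low: only /ɶ/ (front); no back partner.
So /ɶ/ is the unpaired segment.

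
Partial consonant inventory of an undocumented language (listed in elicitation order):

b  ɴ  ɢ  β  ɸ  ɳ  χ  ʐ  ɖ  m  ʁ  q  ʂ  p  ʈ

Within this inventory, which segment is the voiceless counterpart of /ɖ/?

/ʈ/

/ɖ/ is a voiced retroflex stop.
The voiceless counterpart is a voiceless retroflex stop — in this inventory, /ʈ/.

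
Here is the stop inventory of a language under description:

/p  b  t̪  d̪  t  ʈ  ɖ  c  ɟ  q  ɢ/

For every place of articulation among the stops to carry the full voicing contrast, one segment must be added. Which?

Voiceless: /p/ (bilabial), /t̪/ (dental), /t/ (alveolar), /ʈ/ (retroflex), /c/ (palatal), /q/ (uvular).
Voiced: /b/ (bilabial), /d̪/ (dental), /ɖ/ (retroflex), /ɟ/ (palatal), /ɢ/ (uvular).
The alveolar row has no voiced member, so the gap is the voiced alveolar stop /d/.

/d/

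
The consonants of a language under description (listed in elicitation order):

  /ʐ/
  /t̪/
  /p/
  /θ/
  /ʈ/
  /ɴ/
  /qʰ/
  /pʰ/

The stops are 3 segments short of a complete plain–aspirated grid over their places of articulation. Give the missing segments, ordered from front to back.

/t̪ʰ/, /ʈʰ/, /q/

place of articulation  plain     aspirated
bilabial          p         pʰ      
dental            t̪        —       
retroflex         ʈ         —       
uvular            —         qʰ      
Gaps, from front to back: dental lacks aspirated (/t̪ʰ/); retroflex lacks aspirated (/ʈʰ/); uvular lacks plain (/q/).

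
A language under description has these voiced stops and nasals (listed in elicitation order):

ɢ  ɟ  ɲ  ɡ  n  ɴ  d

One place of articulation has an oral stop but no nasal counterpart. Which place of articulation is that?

alveolar: oral stop /d/, nasal /n/.
palatal: oral stop /ɟ/, nasal /ɲ/.
velar: oral stop /ɡ/, nasal —.
uvular: oral stop /ɢ/, nasal /ɴ/.
Every place of articulation has a nasal member except velar, where /ŋ/ would be expected.

velar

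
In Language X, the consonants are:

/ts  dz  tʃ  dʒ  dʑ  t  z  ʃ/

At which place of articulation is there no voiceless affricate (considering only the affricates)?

alveolo-palatal

Voiceless: /ts/ (alveolar), /tʃ/ (postalveolar).
Voiced: /dz/ (alveolar), /dʒ/ (postalveolar), /dʑ/ (alveolo-palatal).
Every place of articulation has a voiceless member except alveolo-palatal, where /tɕ/ would be expected.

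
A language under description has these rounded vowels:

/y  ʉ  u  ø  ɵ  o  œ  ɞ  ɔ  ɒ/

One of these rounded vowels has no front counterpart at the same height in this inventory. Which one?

High: /y/ ~ /ʉ/ ~ /u/
High-mid: /ø/ ~ /ɵ/ ~ /o/
Low-mid: /œ/ ~ /ɞ/ ~ /ɔ/
Low: only /ɒ/ (back); no front partner.
So /ɒ/ is the unpaired segment.

/ɒ/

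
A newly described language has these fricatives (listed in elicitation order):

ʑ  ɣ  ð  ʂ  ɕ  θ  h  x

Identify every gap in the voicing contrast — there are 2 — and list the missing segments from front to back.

/ʐ/, /ɦ/

place of articulation  voiceless  voiced  
dental            θ         ð       
retroflex         ʂ         —       
alveolo-palatal   ɕ         ʑ       
velar             x         ɣ       
glottal           h         —       
Gaps, from front to back: retroflex lacks voiced (/ʐ/); glottal lacks voiced (/ɦ/).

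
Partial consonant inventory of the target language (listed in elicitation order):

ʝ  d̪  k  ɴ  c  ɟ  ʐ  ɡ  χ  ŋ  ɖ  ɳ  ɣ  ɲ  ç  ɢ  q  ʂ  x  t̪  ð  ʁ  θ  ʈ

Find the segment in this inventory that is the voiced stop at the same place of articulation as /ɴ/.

/ɢ/

/ɴ/ is an uvular nasal.
The voiced stop at the same place is a voiced uvular stop — in this inventory, /ɢ/.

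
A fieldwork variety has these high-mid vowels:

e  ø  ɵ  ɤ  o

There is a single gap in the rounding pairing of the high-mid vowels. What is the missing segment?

backness          unrounded  rounded 
front             e         ø       
central           —         ɵ       
back              ɤ         o       
The central row has no unrounded member, so the gap is the central unrounded vowel /ɘ/.

/ɘ/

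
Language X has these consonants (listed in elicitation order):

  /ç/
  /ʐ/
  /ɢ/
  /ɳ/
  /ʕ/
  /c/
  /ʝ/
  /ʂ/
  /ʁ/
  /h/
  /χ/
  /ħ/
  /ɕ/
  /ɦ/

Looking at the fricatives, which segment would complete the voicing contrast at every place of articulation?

/ʑ/

Voiceless: /ʂ/ (retroflex), /ɕ/ (alveolo-palatal), /ç/ (palatal), /χ/ (uvular), /ħ/ (pharyngeal), /h/ (glottal).
Voiced: /ʐ/ (retroflex), /ʝ/ (palatal), /ʁ/ (uvular), /ʕ/ (pharyngeal), /ɦ/ (glottal).
The alveolo-palatal row has no voiced member, so the gap is the voiced alveolo-palatal fricative /ʑ/.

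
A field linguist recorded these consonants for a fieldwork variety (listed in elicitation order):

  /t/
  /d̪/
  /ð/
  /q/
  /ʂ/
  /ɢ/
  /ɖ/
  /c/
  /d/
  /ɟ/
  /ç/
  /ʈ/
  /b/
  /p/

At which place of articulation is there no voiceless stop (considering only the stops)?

Voiceless: /p/ (bilabial), /t/ (alveolar), /ʈ/ (retroflex), /c/ (palatal), /q/ (uvular).
Voiced: /b/ (bilabial), /d̪/ (dental), /d/ (alveolar), /ɖ/ (retroflex), /ɟ/ (palatal), /ɢ/ (uvular).
Every place of articulation has a voiceless member except dental, where /t̪/ would be expected.

dental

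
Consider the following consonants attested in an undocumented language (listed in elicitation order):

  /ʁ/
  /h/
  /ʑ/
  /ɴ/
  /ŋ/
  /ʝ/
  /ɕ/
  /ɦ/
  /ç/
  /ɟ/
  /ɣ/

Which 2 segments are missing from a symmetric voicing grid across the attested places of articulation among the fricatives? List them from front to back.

place of articulation  voiceless  voiced  
alveolo-palatal   ɕ         ʑ       
palatal           ç         ʝ       
velar             —         ɣ       
uvular            —         ʁ       
glottal           h         ɦ       
Gaps, from front to back: velar lacks voiceless (/x/); uvular lacks voiceless (/χ/).

/x/, /χ/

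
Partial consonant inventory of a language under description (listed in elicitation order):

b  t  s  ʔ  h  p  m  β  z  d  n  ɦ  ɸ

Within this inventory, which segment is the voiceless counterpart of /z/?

/z/ is a voiced alveolar fricative.
The voiceless counterpart is a voiceless alveolar fricative — in this inventory, /s/.

/s/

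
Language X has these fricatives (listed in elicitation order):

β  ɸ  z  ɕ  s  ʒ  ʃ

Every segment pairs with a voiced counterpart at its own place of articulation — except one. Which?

/ɕ/

Bilabial: /ɸ/ ~ /β/
Alveolar: /s/ ~ /z/
Postalveolar: /ʃ/ ~ /ʒ/
Alveolo-palatal: only /ɕ/ (voiceless); no voiced partner.
So /ɕ/ is the unpaired segment.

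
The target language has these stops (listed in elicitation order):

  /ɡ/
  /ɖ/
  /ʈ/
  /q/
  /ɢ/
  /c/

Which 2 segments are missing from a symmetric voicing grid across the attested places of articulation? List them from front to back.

/ɟ/, /k/

Voiceless: /ʈ/ (retroflex), /c/ (palatal), /q/ (uvular).
Voiced: /ɖ/ (retroflex), /ɡ/ (velar), /ɢ/ (uvular).
Gaps, from front to back: palatal lacks voiced (/ɟ/); velar lacks voiceless (/k/).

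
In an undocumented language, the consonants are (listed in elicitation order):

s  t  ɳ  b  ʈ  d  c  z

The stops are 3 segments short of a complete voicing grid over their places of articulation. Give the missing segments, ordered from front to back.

/p/, /ɖ/, /ɟ/

bilabial: voiceless —, voiced /b/.
alveolar: voiceless /t/, voiced /d/.
retroflex: voiceless /ʈ/, voiced —.
palatal: voiceless /c/, voiced —.
Gaps, from front to back: bilabial lacks voiceless (/p/); retroflex lacks voiced (/ɖ/); palatal lacks voiced (/ɟ/).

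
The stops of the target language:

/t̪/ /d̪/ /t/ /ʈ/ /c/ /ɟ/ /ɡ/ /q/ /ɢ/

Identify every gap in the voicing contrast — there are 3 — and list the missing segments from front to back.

Voiceless: /t̪/ (dental), /t/ (alveolar), /ʈ/ (retroflex), /c/ (palatal), /q/ (uvular).
Voiced: /d̪/ (dental), /ɟ/ (palatal), /ɡ/ (velar), /ɢ/ (uvular).
Gaps, from front to back: alveolar lacks voiced (/d/); retroflex lacks voiced (/ɖ/); velar lacks voiceless (/k/).

/d/, /ɖ/, /k/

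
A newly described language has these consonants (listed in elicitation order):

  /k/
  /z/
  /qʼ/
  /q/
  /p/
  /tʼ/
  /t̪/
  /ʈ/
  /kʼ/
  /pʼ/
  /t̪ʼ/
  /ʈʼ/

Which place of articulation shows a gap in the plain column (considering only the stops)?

alveolar

bilabial: plain /p/, ejective /pʼ/.
dental: plain /t̪/, ejective /t̪ʼ/.
alveolar: plain —, ejective /tʼ/.
retroflex: plain /ʈ/, ejective /ʈʼ/.
velar: plain /k/, ejective /kʼ/.
uvular: plain /q/, ejective /qʼ/.
Every place of articulation has a plain member except alveolar, where /t/ would be expected.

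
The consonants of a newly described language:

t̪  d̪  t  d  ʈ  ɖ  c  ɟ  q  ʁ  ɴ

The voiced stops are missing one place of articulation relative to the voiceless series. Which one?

place of articulation  voiceless  voiced  
dental            t̪        d̪      
alveolar          t         d       
retroflex         ʈ         ɖ       
palatal           c         ɟ       
uvular            q         —       
Every place of articulation has a voiced member except uvular, where /ɢ/ would be expected.

uvular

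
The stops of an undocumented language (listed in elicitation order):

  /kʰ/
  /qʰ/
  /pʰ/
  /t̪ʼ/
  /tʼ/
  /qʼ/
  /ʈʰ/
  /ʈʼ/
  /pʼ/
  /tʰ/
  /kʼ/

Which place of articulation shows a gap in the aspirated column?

dental

Aspirated: /pʰ/ (bilabial), /tʰ/ (alveolar), /ʈʰ/ (retroflex), /kʰ/ (velar), /qʰ/ (uvular).
Ejective: /pʼ/ (bilabial), /t̪ʼ/ (dental), /tʼ/ (alveolar), /ʈʼ/ (retroflex), /kʼ/ (velar), /qʼ/ (uvular).
Every place of articulation has an aspirated member except dental, where /t̪ʰ/ would be expected.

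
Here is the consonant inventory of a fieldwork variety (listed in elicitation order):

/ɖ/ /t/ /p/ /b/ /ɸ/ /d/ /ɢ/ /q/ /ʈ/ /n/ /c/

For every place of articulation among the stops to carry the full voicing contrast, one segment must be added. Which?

place of articulation  voiceless  voiced  
bilabial          p         b       
alveolar          t         d       
retroflex         ʈ         ɖ       
palatal           c         —       
uvular            q         ɢ       
The palatal row has no voiced member, so the gap is the voiced palatal stop /ɟ/.

/ɟ/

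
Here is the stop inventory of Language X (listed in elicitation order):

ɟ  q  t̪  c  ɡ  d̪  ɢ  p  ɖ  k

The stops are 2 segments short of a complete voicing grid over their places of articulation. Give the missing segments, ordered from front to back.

Voiceless: /p/ (bilabial), /t̪/ (dental), /c/ (palatal), /k/ (velar), /q/ (uvular).
Voiced: /d̪/ (dental), /ɖ/ (retroflex), /ɟ/ (palatal), /ɡ/ (velar), /ɢ/ (uvular).
Gaps, from front to back: bilabial lacks voiced (/b/); retroflex lacks voiceless (/ʈ/).

/b/, /ʈ/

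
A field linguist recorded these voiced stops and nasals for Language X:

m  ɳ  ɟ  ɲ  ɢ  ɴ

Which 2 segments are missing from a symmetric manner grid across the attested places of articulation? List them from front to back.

bilabial: oral stop —, nasal /m/.
retroflex: oral stop —, nasal /ɳ/.
palatal: oral stop /ɟ/, nasal /ɲ/.
uvular: oral stop /ɢ/, nasal /ɴ/.
Gaps, from front to back: bilabial lacks oral stop (/b/); retroflex lacks oral stop (/ɖ/).

/b/, /ɖ/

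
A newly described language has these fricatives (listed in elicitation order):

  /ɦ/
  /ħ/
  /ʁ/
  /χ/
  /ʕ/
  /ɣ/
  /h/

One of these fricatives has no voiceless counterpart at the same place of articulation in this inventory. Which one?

Uvular: /χ/ ~ /ʁ/
Pharyngeal: /ħ/ ~ /ʕ/
Glottal: /h/ ~ /ɦ/
Velar: only /ɣ/ (voiced); no voiceless partner.
So /ɣ/ is the unpaired segment.

/ɣ/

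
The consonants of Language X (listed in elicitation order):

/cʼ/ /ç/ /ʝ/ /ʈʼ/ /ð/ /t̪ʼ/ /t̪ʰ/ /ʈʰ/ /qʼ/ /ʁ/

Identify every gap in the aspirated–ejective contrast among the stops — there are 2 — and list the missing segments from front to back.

/cʰ/, /qʰ/

dental: aspirated /t̪ʰ/, ejective /t̪ʼ/.
retroflex: aspirated /ʈʰ/, ejective /ʈʼ/.
palatal: aspirated —, ejective /cʼ/.
uvular: aspirated —, ejective /qʼ/.
Gaps, from front to back: palatal lacks aspirated (/cʰ/); uvular lacks aspirated (/qʰ/).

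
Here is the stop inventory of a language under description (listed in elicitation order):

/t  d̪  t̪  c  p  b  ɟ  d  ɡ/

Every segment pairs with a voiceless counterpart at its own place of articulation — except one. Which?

Bilabial: /p/ ~ /b/
Dental: /t̪/ ~ /d̪/
Alveolar: /t/ ~ /d/
Palatal: /c/ ~ /ɟ/
Velar: only /ɡ/ (voiced); no voiceless partner.
So /ɡ/ is the unpaired segment.

/ɡ/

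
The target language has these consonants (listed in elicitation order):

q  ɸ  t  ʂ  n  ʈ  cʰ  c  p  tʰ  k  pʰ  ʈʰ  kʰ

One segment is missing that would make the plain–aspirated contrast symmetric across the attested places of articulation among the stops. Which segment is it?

/qʰ/

place of articulation  plain     aspirated
bilabial          p         pʰ      
alveolar          t         tʰ      
retroflex         ʈ         ʈʰ      
palatal           c         cʰ      
velar             k         kʰ      
uvular            q         —       
The uvular row has no aspirated member, so the gap is the aspirated uvular stop /qʰ/.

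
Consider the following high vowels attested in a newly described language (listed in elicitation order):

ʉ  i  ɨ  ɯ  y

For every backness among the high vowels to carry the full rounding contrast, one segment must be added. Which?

Unrounded: /i/ (front), /ɨ/ (central), /ɯ/ (back).
Rounded: /y/ (front), /ʉ/ (central).
The back row has no rounded member, so the gap is the back rounded vowel /u/.

/u/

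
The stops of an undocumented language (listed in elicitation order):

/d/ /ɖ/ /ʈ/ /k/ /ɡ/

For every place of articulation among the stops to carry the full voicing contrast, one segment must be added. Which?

alveolar: voiceless —, voiced /d/.
retroflex: voiceless /ʈ/, voiced /ɖ/.
velar: voiceless /k/, voiced /ɡ/.
The alveolar row has no voiceless member, so the gap is the voiceless alveolar stop /t/.

/t/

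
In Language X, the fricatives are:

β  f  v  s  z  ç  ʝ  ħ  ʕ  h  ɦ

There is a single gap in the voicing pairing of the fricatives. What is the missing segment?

place of articulation  voiceless  voiced  
bilabial          —         β       
labiodental       f         v       
alveolar          s         z       
palatal           ç         ʝ       
pharyngeal        ħ         ʕ       
glottal           h         ɦ       
The bilabial row has no voiceless member, so the gap is the voiceless bilabial fricative /ɸ/.

/ɸ/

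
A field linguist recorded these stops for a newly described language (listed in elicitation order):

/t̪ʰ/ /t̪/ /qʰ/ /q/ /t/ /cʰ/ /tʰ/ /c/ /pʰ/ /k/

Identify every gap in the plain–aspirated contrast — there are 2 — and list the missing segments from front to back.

/p/, /kʰ/

bilabial: plain —, aspirated /pʰ/.
dental: plain /t̪/, aspirated /t̪ʰ/.
alveolar: plain /t/, aspirated /tʰ/.
palatal: plain /c/, aspirated /cʰ/.
velar: plain /k/, aspirated —.
uvular: plain /q/, aspirated /qʰ/.
Gaps, from front to back: bilabial lacks plain (/p/); velar lacks aspirated (/kʰ/).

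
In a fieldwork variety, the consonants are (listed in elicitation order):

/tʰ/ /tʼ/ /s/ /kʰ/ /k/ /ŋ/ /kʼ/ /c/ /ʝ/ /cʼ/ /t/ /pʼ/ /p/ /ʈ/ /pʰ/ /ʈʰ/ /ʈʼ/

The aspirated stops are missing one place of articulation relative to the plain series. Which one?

place of articulation  plain     aspirated  ejective
bilabial          p         pʰ        pʼ      
alveolar          t         tʰ        tʼ      
retroflex         ʈ         ʈʰ        ʈʼ      
palatal           c         —         cʼ      
velar             k         kʰ        kʼ      
Every place of articulation has an aspirated member except palatal, where /cʰ/ would be expected.

palatal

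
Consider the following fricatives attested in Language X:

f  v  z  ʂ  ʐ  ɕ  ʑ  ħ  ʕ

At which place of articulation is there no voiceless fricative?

alveolar

place of articulation  voiceless  voiced  
labiodental       f         v       
alveolar          —         z       
retroflex         ʂ         ʐ       
alveolo-palatal   ɕ         ʑ       
pharyngeal        ħ         ʕ       
Every place of articulation has a voiceless member except alveolar, where /s/ would be expected.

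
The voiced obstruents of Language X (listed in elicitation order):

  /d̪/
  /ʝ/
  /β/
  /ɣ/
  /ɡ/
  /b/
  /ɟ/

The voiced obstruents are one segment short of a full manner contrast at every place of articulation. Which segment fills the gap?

/ð/

Stop: /b/ (bilabial), /d̪/ (dental), /ɟ/ (palatal), /ɡ/ (velar).
Fricative: /β/ (bilabial), /ʝ/ (palatal), /ɣ/ (velar).
The dental row has no fricative member, so the gap is the dental fricative /ð/.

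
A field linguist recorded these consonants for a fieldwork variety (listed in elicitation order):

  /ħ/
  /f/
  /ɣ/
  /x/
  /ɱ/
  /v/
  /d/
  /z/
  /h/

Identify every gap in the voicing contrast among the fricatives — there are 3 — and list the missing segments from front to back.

place of articulation  voiceless  voiced  
labiodental       f         v       
alveolar          —         z       
velar             x         ɣ       
pharyngeal        ħ         —       
glottal           h         —       
Gaps, from front to back: alveolar lacks voiceless (/s/); pharyngeal lacks voiced (/ʕ/); glottal lacks voiced (/ɦ/).

/s/, /ʕ/, /ɦ/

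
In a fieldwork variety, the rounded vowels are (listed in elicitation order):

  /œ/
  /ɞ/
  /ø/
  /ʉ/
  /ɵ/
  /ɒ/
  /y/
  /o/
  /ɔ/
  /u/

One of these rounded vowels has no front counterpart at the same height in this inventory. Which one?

High: /y/ ~ /ʉ/ ~ /u/
High-mid: /ø/ ~ /ɵ/ ~ /o/
Low-mid: /œ/ ~ /ɞ/ ~ /ɔ/
Low: only /ɒ/ (back); no front partner.
So /ɒ/ is the unpaired segment.

/ɒ/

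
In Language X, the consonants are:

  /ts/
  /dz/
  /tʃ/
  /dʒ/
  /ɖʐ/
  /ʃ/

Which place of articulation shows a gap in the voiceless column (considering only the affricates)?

place of articulation  voiceless  voiced  
alveolar          ts        dz      
postalveolar      tʃ        dʒ      
retroflex         —         ɖʐ      
Every place of articulation has a voiceless member except retroflex, where /ʈʂ/ would be expected.

retroflex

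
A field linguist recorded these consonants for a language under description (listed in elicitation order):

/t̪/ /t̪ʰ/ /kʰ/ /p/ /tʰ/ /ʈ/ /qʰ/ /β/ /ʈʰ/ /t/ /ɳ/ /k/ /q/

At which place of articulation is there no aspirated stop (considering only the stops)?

bilabial: plain /p/, aspirated —.
dental: plain /t̪/, aspirated /t̪ʰ/.
alveolar: plain /t/, aspirated /tʰ/.
retroflex: plain /ʈ/, aspirated /ʈʰ/.
velar: plain /k/, aspirated /kʰ/.
uvular: plain /q/, aspirated /qʰ/.
Every place of articulation has an aspirated member except bilabial, where /pʰ/ would be expected.

bilabial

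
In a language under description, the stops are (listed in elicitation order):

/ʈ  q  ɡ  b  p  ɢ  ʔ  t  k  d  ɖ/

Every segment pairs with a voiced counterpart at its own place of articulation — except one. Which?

Bilabial: /p/ ~ /b/
Alveolar: /t/ ~ /d/
Retroflex: /ʈ/ ~ /ɖ/
Velar: /k/ ~ /ɡ/
Uvular: /q/ ~ /ɢ/
Glottal: only /ʔ/ (voiceless); no voiced partner.
So /ʔ/ is the unpaired segment.

/ʔ/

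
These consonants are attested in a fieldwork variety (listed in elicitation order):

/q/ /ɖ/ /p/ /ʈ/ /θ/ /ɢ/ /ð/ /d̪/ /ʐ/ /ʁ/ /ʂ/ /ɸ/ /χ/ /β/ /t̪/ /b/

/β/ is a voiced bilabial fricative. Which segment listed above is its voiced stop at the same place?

/b/

The voiced stop at the same place is a voiced bilabial stop — in this inventory, /b/.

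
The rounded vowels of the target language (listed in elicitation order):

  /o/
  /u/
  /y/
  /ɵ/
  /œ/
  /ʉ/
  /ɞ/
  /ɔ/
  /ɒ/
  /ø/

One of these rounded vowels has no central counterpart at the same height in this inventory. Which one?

/ɒ/

High: /y/ ~ /ʉ/ ~ /u/
High-mid: /ø/ ~ /ɵ/ ~ /o/
Low-mid: /œ/ ~ /ɞ/ ~ /ɔ/
Low: only /ɒ/ (back); no central partner.
So /ɒ/ is the unpaired segment.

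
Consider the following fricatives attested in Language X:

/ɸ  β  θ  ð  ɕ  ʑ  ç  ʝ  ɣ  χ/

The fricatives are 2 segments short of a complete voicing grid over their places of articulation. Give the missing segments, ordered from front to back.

/x/, /ʁ/

place of articulation  voiceless  voiced  
bilabial          ɸ         β       
dental            θ         ð       
alveolo-palatal   ɕ         ʑ       
palatal           ç         ʝ       
velar             —         ɣ       
uvular            χ         —       
Gaps, from front to back: velar lacks voiceless (/x/); uvular lacks voiced (/ʁ/).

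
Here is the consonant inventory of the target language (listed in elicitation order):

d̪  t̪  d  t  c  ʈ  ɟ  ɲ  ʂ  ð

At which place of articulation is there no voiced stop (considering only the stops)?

place of articulation  voiceless  voiced  
dental            t̪        d̪      
alveolar          t         d       
retroflex         ʈ         —       
palatal           c         ɟ       
Every place of articulation has a voiced member except retroflex, where /ɖ/ would be expected.

retroflex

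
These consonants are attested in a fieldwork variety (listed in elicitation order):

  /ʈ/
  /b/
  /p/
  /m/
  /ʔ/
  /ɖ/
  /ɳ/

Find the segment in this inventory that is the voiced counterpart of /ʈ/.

/ʈ/ is a voiceless retroflex stop.
The voiced counterpart is a voiced retroflex stop — in this inventory, /ɖ/.

/ɖ/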